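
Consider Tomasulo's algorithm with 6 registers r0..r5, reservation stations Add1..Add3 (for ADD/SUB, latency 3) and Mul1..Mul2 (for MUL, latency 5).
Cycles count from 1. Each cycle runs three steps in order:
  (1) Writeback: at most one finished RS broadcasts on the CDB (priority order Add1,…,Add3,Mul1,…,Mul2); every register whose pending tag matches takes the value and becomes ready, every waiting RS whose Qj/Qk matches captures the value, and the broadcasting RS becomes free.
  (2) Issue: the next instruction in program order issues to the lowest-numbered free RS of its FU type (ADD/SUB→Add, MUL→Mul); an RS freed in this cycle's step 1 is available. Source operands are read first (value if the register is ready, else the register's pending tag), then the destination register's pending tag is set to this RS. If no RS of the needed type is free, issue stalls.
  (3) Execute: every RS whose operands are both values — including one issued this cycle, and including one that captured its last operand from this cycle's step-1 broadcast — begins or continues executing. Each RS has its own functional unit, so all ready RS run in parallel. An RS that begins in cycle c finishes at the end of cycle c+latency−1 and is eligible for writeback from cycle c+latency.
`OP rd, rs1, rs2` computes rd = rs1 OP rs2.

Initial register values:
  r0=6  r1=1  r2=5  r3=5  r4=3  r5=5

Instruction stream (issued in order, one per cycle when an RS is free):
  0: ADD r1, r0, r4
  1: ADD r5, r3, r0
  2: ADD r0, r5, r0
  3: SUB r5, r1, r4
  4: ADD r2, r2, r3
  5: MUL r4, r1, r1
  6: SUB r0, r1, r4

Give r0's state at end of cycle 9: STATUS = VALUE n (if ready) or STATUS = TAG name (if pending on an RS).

STATUS = TAG Add1

cycle 1: issue ADD r1<-Add1 // r0:6,r1:Add1,r2:5,r3:5,r4:3,r5:5
cycle 2: issue ADD r5<-Add2 // r0:6,r1:Add1,r2:5,r3:5,r4:3,r5:Add2
cycle 3: issue ADD r0<-Add3 // r0:Add3,r1:Add1,r2:5,r3:5,r4:3,r5:Add2
cycle 4: CDB Add1=9; issue SUB r5<-Add1 // r0:Add3,r1:9,r2:5,r3:5,r4:3,r5:Add1
cycle 5: CDB Add2=11; issue ADD r2<-Add2 // r0:Add3,r1:9,r2:Add2,r3:5,r4:3,r5:Add1
cycle 6: issue MUL r4<-Mul1 // r0:Add3,r1:9,r2:Add2,r3:5,r4:Mul1,r5:Add1
cycle 7: CDB Add1=6; issue SUB r0<-Add1 // r0:Add1,r1:9,r2:Add2,r3:5,r4:Mul1,r5:6
cycle 8: CDB Add2=10 // r0:Add1,r1:9,r2:10,r3:5,r4:Mul1,r5:6
cycle 9: CDB Add3=17 // r0:Add1,r1:9,r2:10,r3:5,r4:Mul1,r5:6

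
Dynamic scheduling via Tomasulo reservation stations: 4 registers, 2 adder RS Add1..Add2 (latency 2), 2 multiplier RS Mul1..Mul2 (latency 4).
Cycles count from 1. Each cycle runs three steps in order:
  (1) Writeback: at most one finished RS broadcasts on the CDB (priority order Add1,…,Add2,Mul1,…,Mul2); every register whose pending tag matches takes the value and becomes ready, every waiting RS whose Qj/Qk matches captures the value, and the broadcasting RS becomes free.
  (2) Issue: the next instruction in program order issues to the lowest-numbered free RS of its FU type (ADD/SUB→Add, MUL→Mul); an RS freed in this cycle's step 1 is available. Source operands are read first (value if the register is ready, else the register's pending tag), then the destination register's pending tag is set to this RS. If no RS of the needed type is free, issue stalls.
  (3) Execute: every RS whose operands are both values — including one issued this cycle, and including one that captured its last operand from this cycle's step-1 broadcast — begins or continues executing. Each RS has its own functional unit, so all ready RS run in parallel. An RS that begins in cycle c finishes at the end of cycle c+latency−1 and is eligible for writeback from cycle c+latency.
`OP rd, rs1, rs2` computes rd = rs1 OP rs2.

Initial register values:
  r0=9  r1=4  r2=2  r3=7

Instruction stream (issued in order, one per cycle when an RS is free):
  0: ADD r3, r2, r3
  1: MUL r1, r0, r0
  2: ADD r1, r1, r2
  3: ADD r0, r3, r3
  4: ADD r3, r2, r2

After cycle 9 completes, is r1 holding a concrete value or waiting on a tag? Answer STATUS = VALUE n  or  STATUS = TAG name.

cycle 1: issue ADD r3<-Add1 // r0:9,r1:4,r2:2,r3:Add1
cycle 2: issue MUL r1<-Mul1 // r0:9,r1:Mul1,r2:2,r3:Add1
cycle 3: CDB Add1=9; issue ADD r1<-Add1 // r0:9,r1:Add1,r2:2,r3:9
cycle 4: issue ADD r0<-Add2 // r0:Add2,r1:Add1,r2:2,r3:9
cycle 5: stall // r0:Add2,r1:Add1,r2:2,r3:9
cycle 6: CDB Add2=18; issue ADD r3<-Add2 // r0:18,r1:Add1,r2:2,r3:Add2
cycle 7: CDB Mul1=81 // r0:18,r1:Add1,r2:2,r3:Add2
cycle 8: CDB Add2=4 // r0:18,r1:Add1,r2:2,r3:4
cycle 9: CDB Add1=83 // r0:18,r1:83,r2:2,r3:4

STATUS = VALUE 83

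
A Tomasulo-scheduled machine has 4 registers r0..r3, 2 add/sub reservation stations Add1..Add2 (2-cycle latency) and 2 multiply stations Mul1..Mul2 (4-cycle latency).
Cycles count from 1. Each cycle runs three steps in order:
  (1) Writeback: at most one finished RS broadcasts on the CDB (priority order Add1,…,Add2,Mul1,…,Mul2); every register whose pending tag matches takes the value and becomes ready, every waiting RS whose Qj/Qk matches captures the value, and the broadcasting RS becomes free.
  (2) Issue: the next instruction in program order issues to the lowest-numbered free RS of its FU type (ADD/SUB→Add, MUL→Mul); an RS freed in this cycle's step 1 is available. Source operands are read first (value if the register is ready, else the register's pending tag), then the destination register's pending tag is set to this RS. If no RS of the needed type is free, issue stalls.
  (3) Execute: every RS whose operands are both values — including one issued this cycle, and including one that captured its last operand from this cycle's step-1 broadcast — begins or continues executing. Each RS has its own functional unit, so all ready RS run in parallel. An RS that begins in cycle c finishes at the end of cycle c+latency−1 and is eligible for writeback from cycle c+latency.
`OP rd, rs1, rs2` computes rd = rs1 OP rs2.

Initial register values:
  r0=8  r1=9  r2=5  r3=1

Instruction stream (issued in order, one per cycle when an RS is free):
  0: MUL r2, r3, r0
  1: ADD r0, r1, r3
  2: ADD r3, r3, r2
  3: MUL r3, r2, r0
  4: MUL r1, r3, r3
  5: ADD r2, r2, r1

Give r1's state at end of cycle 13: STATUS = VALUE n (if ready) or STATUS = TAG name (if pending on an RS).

STATUS = VALUE 6400

c1: issue MUL r2<-Mul1 | r0:8,r1:9,r2:Mul1,r3:1
c2: issue ADD r0<-Add1 | r0:Add1,r1:9,r2:Mul1,r3:1
c3: issue ADD r3<-Add2 | r0:Add1,r1:9,r2:Mul1,r3:Add2
c4: CDB Add1=10; issue MUL r3<-Mul2 | r0:10,r1:9,r2:Mul1,r3:Mul2
c5: CDB Mul1=8; issue MUL r1<-Mul1 | r0:10,r1:Mul1,r2:8,r3:Mul2
c6: issue ADD r2<-Add1 | r0:10,r1:Mul1,r2:Add1,r3:Mul2
c7: CDB Add2=9 | r0:10,r1:Mul1,r2:Add1,r3:Mul2
c8: - | r0:10,r1:Mul1,r2:Add1,r3:Mul2
c9: CDB Mul2=80 | r0:10,r1:Mul1,r2:Add1,r3:80
c10: - | r0:10,r1:Mul1,r2:Add1,r3:80
c11: - | r0:10,r1:Mul1,r2:Add1,r3:80
c12: - | r0:10,r1:Mul1,r2:Add1,r3:80
c13: CDB Mul1=6400 | r0:10,r1:6400,r2:Add1,r3:80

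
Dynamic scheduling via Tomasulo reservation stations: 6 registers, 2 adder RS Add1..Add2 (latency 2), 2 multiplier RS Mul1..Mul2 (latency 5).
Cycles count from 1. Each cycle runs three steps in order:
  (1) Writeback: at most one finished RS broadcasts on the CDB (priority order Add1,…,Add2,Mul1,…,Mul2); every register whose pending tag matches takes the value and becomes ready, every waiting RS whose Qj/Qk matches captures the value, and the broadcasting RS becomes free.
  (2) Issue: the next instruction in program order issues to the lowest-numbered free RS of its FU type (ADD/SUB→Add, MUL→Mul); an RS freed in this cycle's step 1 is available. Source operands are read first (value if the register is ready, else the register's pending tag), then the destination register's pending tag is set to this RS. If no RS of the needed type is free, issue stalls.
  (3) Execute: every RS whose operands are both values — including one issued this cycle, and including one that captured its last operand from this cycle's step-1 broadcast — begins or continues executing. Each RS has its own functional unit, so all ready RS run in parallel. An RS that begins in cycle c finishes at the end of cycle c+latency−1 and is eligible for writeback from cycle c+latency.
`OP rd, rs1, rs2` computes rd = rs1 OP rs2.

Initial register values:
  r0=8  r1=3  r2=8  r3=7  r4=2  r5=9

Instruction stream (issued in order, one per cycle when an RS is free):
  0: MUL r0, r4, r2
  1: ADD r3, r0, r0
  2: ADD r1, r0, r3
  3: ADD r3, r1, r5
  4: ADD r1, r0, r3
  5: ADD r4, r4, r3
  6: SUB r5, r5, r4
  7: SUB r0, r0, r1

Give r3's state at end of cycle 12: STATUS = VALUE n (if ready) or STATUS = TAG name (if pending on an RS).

STATUS = VALUE 57

cycle 1: issue MUL r0<-Mul1 // r0:Mul1,r1:3,r2:8,r3:7,r4:2,r5:9
cycle 2: issue ADD r3<-Add1 // r0:Mul1,r1:3,r2:8,r3:Add1,r4:2,r5:9
cycle 3: issue ADD r1<-Add2 // r0:Mul1,r1:Add2,r2:8,r3:Add1,r4:2,r5:9
cycle 4: stall // r0:Mul1,r1:Add2,r2:8,r3:Add1,r4:2,r5:9
cycle 5: stall // r0:Mul1,r1:Add2,r2:8,r3:Add1,r4:2,r5:9
cycle 6: CDB Mul1=16; stall // r0:16,r1:Add2,r2:8,r3:Add1,r4:2,r5:9
cycle 7: stall // r0:16,r1:Add2,r2:8,r3:Add1,r4:2,r5:9
cycle 8: CDB Add1=32; issue ADD r3<-Add1 // r0:16,r1:Add2,r2:8,r3:Add1,r4:2,r5:9
cycle 9: stall // r0:16,r1:Add2,r2:8,r3:Add1,r4:2,r5:9
cycle 10: CDB Add2=48; issue ADD r1<-Add2 // r0:16,r1:Add2,r2:8,r3:Add1,r4:2,r5:9
cycle 11: stall // r0:16,r1:Add2,r2:8,r3:Add1,r4:2,r5:9
cycle 12: CDB Add1=57; issue ADD r4<-Add1 // r0:16,r1:Add2,r2:8,r3:57,r4:Add1,r5:9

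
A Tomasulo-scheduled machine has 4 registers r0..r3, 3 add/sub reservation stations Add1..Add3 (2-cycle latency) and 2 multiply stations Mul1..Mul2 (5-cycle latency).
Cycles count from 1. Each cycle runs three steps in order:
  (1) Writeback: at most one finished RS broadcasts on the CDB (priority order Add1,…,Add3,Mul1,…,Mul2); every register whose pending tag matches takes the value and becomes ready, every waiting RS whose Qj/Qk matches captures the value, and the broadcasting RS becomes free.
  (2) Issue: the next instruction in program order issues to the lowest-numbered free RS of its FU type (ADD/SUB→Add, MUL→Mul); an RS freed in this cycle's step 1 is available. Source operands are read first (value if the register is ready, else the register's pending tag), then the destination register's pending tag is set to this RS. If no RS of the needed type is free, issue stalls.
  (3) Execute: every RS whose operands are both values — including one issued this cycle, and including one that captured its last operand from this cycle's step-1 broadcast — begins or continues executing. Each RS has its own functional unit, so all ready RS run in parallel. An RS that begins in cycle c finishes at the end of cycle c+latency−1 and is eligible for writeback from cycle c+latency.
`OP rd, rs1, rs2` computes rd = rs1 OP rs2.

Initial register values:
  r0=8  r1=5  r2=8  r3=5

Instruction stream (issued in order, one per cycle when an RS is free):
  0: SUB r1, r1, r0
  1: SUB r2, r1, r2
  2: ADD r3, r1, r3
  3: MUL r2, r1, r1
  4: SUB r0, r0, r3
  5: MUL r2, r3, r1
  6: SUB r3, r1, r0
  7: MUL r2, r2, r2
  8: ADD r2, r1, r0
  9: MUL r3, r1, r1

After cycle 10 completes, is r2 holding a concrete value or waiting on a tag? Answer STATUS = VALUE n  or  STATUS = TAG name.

  c1: issue SUB r1<-Add1  regs: r0:8,r1:Add1,r2:8,r3:5
  c2: issue SUB r2<-Add2  regs: r0:8,r1:Add1,r2:Add2,r3:5
  c3: CDB Add1=-3; issue ADD r3<-Add1  regs: r0:8,r1:-3,r2:Add2,r3:Add1
  c4: issue MUL r2<-Mul1  regs: r0:8,r1:-3,r2:Mul1,r3:Add1
  c5: CDB Add1=2; issue SUB r0<-Add1  regs: r0:Add1,r1:-3,r2:Mul1,r3:2
  c6: CDB Add2=-11; issue MUL r2<-Mul2  regs: r0:Add1,r1:-3,r2:Mul2,r3:2
  c7: CDB Add1=6; issue SUB r3<-Add1  regs: r0:6,r1:-3,r2:Mul2,r3:Add1
  c8: stall  regs: r0:6,r1:-3,r2:Mul2,r3:Add1
  c9: CDB Add1=-9; stall  regs: r0:6,r1:-3,r2:Mul2,r3:-9
  c10: CDB Mul1=9; issue MUL r2<-Mul1  regs: r0:6,r1:-3,r2:Mul1,r3:-9

STATUS = TAG Mul1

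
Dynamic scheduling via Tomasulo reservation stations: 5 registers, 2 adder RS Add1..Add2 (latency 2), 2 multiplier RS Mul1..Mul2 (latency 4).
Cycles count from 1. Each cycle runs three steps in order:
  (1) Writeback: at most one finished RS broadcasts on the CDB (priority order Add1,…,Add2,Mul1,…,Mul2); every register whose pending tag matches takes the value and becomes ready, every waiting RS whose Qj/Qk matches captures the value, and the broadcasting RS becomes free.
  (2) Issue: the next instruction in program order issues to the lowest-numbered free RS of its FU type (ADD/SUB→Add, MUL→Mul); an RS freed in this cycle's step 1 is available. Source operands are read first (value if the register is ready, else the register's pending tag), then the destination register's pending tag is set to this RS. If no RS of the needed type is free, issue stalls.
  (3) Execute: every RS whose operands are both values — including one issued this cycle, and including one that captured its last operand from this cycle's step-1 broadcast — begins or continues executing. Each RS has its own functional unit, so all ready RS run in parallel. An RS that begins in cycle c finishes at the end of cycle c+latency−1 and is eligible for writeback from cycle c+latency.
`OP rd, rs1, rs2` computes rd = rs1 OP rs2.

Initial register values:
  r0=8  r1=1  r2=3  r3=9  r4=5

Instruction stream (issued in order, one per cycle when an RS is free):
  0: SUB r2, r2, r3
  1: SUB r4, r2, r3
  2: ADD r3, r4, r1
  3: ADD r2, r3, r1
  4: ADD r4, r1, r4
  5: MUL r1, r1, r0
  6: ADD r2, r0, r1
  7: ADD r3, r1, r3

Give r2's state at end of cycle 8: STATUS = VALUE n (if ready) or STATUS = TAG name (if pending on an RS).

STATUS = TAG Add2

cycle 1: issue SUB r2<-Add1 // r0:8,r1:1,r2:Add1,r3:9,r4:5
cycle 2: issue SUB r4<-Add2 // r0:8,r1:1,r2:Add1,r3:9,r4:Add2
cycle 3: CDB Add1=-6; issue ADD r3<-Add1 // r0:8,r1:1,r2:-6,r3:Add1,r4:Add2
cycle 4: stall // r0:8,r1:1,r2:-6,r3:Add1,r4:Add2
cycle 5: CDB Add2=-15; issue ADD r2<-Add2 // r0:8,r1:1,r2:Add2,r3:Add1,r4:-15
cycle 6: stall // r0:8,r1:1,r2:Add2,r3:Add1,r4:-15
cycle 7: CDB Add1=-14; issue ADD r4<-Add1 // r0:8,r1:1,r2:Add2,r3:-14,r4:Add1
cycle 8: issue MUL r1<-Mul1 // r0:8,r1:Mul1,r2:Add2,r3:-14,r4:Add1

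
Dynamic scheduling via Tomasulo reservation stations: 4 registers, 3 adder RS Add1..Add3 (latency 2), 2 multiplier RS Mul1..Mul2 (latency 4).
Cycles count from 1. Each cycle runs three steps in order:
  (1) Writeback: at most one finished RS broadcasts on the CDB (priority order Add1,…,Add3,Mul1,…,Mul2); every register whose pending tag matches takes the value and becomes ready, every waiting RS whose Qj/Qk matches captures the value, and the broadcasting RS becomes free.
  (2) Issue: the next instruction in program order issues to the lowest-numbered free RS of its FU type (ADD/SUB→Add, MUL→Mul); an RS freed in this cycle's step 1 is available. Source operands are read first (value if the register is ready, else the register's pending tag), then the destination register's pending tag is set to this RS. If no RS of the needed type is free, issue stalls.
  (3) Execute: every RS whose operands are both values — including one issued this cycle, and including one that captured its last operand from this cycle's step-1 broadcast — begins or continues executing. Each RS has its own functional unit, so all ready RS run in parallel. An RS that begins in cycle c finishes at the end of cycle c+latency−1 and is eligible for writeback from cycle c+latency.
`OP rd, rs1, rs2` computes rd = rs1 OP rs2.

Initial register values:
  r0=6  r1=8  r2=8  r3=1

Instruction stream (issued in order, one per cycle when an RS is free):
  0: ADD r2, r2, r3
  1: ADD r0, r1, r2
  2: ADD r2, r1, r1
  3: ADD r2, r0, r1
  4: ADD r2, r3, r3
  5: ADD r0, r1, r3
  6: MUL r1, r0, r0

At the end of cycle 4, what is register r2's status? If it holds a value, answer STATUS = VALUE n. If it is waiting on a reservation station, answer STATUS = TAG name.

STATUS = TAG Add3

c1: issue ADD r2<-Add1 | r0:6,r1:8,r2:Add1,r3:1
c2: issue ADD r0<-Add2 | r0:Add2,r1:8,r2:Add1,r3:1
c3: CDB Add1=9; issue ADD r2<-Add1 | r0:Add2,r1:8,r2:Add1,r3:1
c4: issue ADD r2<-Add3 | r0:Add2,r1:8,r2:Add3,r3:1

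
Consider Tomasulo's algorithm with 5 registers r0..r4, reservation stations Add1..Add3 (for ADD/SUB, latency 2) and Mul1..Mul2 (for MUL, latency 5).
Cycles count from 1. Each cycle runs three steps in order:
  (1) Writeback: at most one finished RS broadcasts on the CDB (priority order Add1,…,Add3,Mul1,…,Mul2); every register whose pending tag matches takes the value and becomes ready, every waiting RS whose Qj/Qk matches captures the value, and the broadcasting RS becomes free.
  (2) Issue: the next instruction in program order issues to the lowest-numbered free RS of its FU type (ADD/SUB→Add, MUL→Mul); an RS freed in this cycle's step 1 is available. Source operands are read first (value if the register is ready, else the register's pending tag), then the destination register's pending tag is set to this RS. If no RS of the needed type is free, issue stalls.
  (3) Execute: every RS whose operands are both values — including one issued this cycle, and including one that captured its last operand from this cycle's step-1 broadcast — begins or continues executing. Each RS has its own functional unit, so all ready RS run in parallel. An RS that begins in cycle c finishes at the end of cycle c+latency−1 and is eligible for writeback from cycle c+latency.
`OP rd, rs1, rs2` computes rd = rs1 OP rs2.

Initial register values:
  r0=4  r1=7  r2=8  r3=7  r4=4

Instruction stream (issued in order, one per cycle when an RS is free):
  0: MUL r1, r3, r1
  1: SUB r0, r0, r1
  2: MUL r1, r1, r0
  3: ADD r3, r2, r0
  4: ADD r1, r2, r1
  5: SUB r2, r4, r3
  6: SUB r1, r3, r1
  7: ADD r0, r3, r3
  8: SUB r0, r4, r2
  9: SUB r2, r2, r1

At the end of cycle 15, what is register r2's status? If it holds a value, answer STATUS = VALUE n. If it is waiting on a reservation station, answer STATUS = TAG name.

STATUS = TAG Add3

c1: issue MUL r1<-Mul1 | r0:4,r1:Mul1,r2:8,r3:7,r4:4
c2: issue SUB r0<-Add1 | r0:Add1,r1:Mul1,r2:8,r3:7,r4:4
c3: issue MUL r1<-Mul2 | r0:Add1,r1:Mul2,r2:8,r3:7,r4:4
c4: issue ADD r3<-Add2 | r0:Add1,r1:Mul2,r2:8,r3:Add2,r4:4
c5: issue ADD r1<-Add3 | r0:Add1,r1:Add3,r2:8,r3:Add2,r4:4
c6: CDB Mul1=49; stall | r0:Add1,r1:Add3,r2:8,r3:Add2,r4:4
c7: stall | r0:Add1,r1:Add3,r2:8,r3:Add2,r4:4
c8: CDB Add1=-45; issue SUB r2<-Add1 | r0:-45,r1:Add3,r2:Add1,r3:Add2,r4:4
c9: stall | r0:-45,r1:Add3,r2:Add1,r3:Add2,r4:4
c10: CDB Add2=-37; issue SUB r1<-Add2 | r0:-45,r1:Add2,r2:Add1,r3:-37,r4:4
c11: stall | r0:-45,r1:Add2,r2:Add1,r3:-37,r4:4
c12: CDB Add1=41; issue ADD r0<-Add1 | r0:Add1,r1:Add2,r2:41,r3:-37,r4:4
c13: CDB Mul2=-2205; stall | r0:Add1,r1:Add2,r2:41,r3:-37,r4:4
c14: CDB Add1=-74; issue SUB r0<-Add1 | r0:Add1,r1:Add2,r2:41,r3:-37,r4:4
c15: CDB Add3=-2197; issue SUB r2<-Add3 | r0:Add1,r1:Add2,r2:Add3,r3:-37,r4:4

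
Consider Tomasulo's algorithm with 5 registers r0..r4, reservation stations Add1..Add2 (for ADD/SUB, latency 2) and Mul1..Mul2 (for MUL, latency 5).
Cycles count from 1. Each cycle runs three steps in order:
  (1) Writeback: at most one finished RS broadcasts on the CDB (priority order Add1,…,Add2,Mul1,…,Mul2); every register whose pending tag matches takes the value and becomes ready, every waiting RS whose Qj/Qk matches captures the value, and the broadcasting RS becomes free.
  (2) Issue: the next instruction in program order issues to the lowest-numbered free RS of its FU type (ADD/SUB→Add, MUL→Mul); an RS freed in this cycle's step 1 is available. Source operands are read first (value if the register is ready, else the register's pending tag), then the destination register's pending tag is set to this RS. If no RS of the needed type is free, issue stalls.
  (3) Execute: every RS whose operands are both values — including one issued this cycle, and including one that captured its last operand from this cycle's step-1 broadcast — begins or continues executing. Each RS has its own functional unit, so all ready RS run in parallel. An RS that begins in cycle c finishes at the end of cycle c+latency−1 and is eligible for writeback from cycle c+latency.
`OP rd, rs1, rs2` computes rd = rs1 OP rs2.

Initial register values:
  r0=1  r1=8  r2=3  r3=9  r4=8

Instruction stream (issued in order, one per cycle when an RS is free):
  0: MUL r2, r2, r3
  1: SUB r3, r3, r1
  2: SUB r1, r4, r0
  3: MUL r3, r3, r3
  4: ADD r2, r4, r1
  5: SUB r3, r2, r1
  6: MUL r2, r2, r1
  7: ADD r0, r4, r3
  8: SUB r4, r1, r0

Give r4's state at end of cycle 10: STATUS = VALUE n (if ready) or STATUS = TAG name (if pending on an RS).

STATUS = TAG Add2

cycle 1: issue MUL r2<-Mul1 // r0:1,r1:8,r2:Mul1,r3:9,r4:8
cycle 2: issue SUB r3<-Add1 // r0:1,r1:8,r2:Mul1,r3:Add1,r4:8
cycle 3: issue SUB r1<-Add2 // r0:1,r1:Add2,r2:Mul1,r3:Add1,r4:8
cycle 4: CDB Add1=1; issue MUL r3<-Mul2 // r0:1,r1:Add2,r2:Mul1,r3:Mul2,r4:8
cycle 5: CDB Add2=7; issue ADD r2<-Add1 // r0:1,r1:7,r2:Add1,r3:Mul2,r4:8
cycle 6: CDB Mul1=27; issue SUB r3<-Add2 // r0:1,r1:7,r2:Add1,r3:Add2,r4:8
cycle 7: CDB Add1=15; issue MUL r2<-Mul1 // r0:1,r1:7,r2:Mul1,r3:Add2,r4:8
cycle 8: issue ADD r0<-Add1 // r0:Add1,r1:7,r2:Mul1,r3:Add2,r4:8
cycle 9: CDB Add2=8; issue SUB r4<-Add2 // r0:Add1,r1:7,r2:Mul1,r3:8,r4:Add2
cycle 10: CDB Mul2=1 // r0:Add1,r1:7,r2:Mul1,r3:8,r4:Add2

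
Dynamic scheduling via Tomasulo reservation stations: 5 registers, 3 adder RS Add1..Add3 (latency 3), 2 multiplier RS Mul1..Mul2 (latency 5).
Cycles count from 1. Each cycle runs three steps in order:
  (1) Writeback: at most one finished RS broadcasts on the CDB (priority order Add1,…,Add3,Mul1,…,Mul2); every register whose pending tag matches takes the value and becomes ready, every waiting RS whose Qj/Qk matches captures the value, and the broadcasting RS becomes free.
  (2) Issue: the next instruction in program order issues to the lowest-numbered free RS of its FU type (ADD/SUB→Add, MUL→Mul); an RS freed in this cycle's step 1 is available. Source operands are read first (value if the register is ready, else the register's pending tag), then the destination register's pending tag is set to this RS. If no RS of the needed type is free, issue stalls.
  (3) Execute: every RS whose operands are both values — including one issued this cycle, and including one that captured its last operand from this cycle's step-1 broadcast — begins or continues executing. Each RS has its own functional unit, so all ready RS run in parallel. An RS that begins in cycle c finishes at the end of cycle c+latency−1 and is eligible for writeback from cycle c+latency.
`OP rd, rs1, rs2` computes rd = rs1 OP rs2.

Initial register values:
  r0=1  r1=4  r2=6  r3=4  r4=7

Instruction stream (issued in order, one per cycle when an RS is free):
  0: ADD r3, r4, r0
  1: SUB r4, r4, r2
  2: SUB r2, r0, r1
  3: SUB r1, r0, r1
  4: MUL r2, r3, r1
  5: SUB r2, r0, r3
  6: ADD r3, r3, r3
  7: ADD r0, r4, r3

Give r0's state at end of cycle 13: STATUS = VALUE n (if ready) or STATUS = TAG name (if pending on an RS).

c1: issue ADD r3<-Add1 | r0:1,r1:4,r2:6,r3:Add1,r4:7
c2: issue SUB r4<-Add2 | r0:1,r1:4,r2:6,r3:Add1,r4:Add2
c3: issue SUB r2<-Add3 | r0:1,r1:4,r2:Add3,r3:Add1,r4:Add2
c4: CDB Add1=8; issue SUB r1<-Add1 | r0:1,r1:Add1,r2:Add3,r3:8,r4:Add2
c5: CDB Add2=1; issue MUL r2<-Mul1 | r0:1,r1:Add1,r2:Mul1,r3:8,r4:1
c6: CDB Add3=-3; issue SUB r2<-Add2 | r0:1,r1:Add1,r2:Add2,r3:8,r4:1
c7: CDB Add1=-3; issue ADD r3<-Add1 | r0:1,r1:-3,r2:Add2,r3:Add1,r4:1
c8: issue ADD r0<-Add3 | r0:Add3,r1:-3,r2:Add2,r3:Add1,r4:1
c9: CDB Add2=-7 | r0:Add3,r1:-3,r2:-7,r3:Add1,r4:1
c10: CDB Add1=16 | r0:Add3,r1:-3,r2:-7,r3:16,r4:1
c11: - | r0:Add3,r1:-3,r2:-7,r3:16,r4:1
c12: CDB Mul1=-24 | r0:Add3,r1:-3,r2:-7,r3:16,r4:1
c13: CDB Add3=17 | r0:17,r1:-3,r2:-7,r3:16,r4:1

STATUS = VALUE 17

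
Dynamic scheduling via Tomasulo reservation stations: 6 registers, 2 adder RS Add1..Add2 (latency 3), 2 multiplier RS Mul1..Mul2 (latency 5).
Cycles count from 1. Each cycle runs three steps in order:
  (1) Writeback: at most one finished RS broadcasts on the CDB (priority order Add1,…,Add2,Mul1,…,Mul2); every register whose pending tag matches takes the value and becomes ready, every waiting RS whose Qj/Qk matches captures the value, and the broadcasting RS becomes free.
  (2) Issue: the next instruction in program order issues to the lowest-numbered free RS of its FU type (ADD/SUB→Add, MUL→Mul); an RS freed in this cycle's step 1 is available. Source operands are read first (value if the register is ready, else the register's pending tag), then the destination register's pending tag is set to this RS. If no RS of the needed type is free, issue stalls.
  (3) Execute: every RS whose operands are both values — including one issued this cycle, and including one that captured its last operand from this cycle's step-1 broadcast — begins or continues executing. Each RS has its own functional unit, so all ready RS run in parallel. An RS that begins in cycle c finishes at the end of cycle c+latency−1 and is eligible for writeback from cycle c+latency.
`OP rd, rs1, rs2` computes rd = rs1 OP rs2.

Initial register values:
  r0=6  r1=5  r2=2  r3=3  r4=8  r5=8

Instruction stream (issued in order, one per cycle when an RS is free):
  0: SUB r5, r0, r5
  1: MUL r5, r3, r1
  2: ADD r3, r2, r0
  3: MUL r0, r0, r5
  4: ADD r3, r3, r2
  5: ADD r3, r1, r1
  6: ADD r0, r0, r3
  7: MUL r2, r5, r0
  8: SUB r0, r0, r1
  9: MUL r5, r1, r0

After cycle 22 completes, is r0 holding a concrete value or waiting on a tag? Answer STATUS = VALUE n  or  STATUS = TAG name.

STATUS = VALUE 95

  c1: issue SUB r5<-Add1  regs: r0:6,r1:5,r2:2,r3:3,r4:8,r5:Add1
  c2: issue MUL r5<-Mul1  regs: r0:6,r1:5,r2:2,r3:3,r4:8,r5:Mul1
  c3: issue ADD r3<-Add2  regs: r0:6,r1:5,r2:2,r3:Add2,r4:8,r5:Mul1
  c4: CDB Add1=-2; issue MUL r0<-Mul2  regs: r0:Mul2,r1:5,r2:2,r3:Add2,r4:8,r5:Mul1
  c5: issue ADD r3<-Add1  regs: r0:Mul2,r1:5,r2:2,r3:Add1,r4:8,r5:Mul1
  c6: CDB Add2=8; issue ADD r3<-Add2  regs: r0:Mul2,r1:5,r2:2,r3:Add2,r4:8,r5:Mul1
  c7: CDB Mul1=15; stall  regs: r0:Mul2,r1:5,r2:2,r3:Add2,r4:8,r5:15
  c8: stall  regs: r0:Mul2,r1:5,r2:2,r3:Add2,r4:8,r5:15
  c9: CDB Add1=10; issue ADD r0<-Add1  regs: r0:Add1,r1:5,r2:2,r3:Add2,r4:8,r5:15
  c10: CDB Add2=10; issue MUL r2<-Mul1  regs: r0:Add1,r1:5,r2:Mul1,r3:10,r4:8,r5:15
  c11: issue SUB r0<-Add2  regs: r0:Add2,r1:5,r2:Mul1,r3:10,r4:8,r5:15
  c12: CDB Mul2=90; issue MUL r5<-Mul2  regs: r0:Add2,r1:5,r2:Mul1,r3:10,r4:8,r5:Mul2
  c13: -  regs: r0:Add2,r1:5,r2:Mul1,r3:10,r4:8,r5:Mul2
  c14: -  regs: r0:Add2,r1:5,r2:Mul1,r3:10,r4:8,r5:Mul2
  c15: CDB Add1=100  regs: r0:Add2,r1:5,r2:Mul1,r3:10,r4:8,r5:Mul2
  c16: -  regs: r0:Add2,r1:5,r2:Mul1,r3:10,r4:8,r5:Mul2
  c17: -  regs: r0:Add2,r1:5,r2:Mul1,r3:10,r4:8,r5:Mul2
  c18: CDB Add2=95  regs: r0:95,r1:5,r2:Mul1,r3:10,r4:8,r5:Mul2
  c19: -  regs: r0:95,r1:5,r2:Mul1,r3:10,r4:8,r5:Mul2
  c20: CDB Mul1=1500  regs: r0:95,r1:5,r2:1500,r3:10,r4:8,r5:Mul2
  c21: -  regs: r0:95,r1:5,r2:1500,r3:10,r4:8,r5:Mul2
  c22: -  regs: r0:95,r1:5,r2:1500,r3:10,r4:8,r5:Mul2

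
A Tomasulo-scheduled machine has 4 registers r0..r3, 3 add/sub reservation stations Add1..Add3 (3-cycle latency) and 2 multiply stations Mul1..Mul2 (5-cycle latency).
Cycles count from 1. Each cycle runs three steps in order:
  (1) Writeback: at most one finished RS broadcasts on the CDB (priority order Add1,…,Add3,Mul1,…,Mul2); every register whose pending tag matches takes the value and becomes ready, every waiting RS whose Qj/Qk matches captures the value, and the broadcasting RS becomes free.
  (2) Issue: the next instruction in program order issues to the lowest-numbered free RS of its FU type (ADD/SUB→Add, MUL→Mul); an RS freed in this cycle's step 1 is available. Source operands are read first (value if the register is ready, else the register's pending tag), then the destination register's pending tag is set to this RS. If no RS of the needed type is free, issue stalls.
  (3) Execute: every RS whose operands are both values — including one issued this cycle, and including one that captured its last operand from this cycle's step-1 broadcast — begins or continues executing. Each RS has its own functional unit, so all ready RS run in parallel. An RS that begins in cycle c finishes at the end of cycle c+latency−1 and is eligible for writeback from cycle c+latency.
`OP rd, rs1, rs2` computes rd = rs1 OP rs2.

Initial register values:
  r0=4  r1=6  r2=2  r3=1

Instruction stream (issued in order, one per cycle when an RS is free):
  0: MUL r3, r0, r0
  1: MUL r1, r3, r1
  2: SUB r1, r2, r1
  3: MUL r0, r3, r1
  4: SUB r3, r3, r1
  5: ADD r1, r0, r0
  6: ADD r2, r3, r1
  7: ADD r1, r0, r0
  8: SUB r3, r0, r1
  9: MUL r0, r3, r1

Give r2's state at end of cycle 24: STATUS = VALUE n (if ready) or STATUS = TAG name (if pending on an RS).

cycle 1: issue MUL r3<-Mul1 // r0:4,r1:6,r2:2,r3:Mul1
cycle 2: issue MUL r1<-Mul2 // r0:4,r1:Mul2,r2:2,r3:Mul1
cycle 3: issue SUB r1<-Add1 // r0:4,r1:Add1,r2:2,r3:Mul1
cycle 4: stall // r0:4,r1:Add1,r2:2,r3:Mul1
cycle 5: stall // r0:4,r1:Add1,r2:2,r3:Mul1
cycle 6: CDB Mul1=16; issue MUL r0<-Mul1 // r0:Mul1,r1:Add1,r2:2,r3:16
cycle 7: issue SUB r3<-Add2 // r0:Mul1,r1:Add1,r2:2,r3:Add2
cycle 8: issue ADD r1<-Add3 // r0:Mul1,r1:Add3,r2:2,r3:Add2
cycle 9: stall // r0:Mul1,r1:Add3,r2:2,r3:Add2
cycle 10: stall // r0:Mul1,r1:Add3,r2:2,r3:Add2
cycle 11: CDB Mul2=96; stall // r0:Mul1,r1:Add3,r2:2,r3:Add2
cycle 12: stall // r0:Mul1,r1:Add3,r2:2,r3:Add2
cycle 13: stall // r0:Mul1,r1:Add3,r2:2,r3:Add2
cycle 14: CDB Add1=-94; issue ADD r2<-Add1 // r0:Mul1,r1:Add3,r2:Add1,r3:Add2
cycle 15: stall // r0:Mul1,r1:Add3,r2:Add1,r3:Add2
cycle 16: stall // r0:Mul1,r1:Add3,r2:Add1,r3:Add2
cycle 17: CDB Add2=110; issue ADD r1<-Add2 // r0:Mul1,r1:Add2,r2:Add1,r3:110
cycle 18: stall // r0:Mul1,r1:Add2,r2:Add1,r3:110
cycle 19: CDB Mul1=-1504; stall // r0:-1504,r1:Add2,r2:Add1,r3:110
cycle 20: stall // r0:-1504,r1:Add2,r2:Add1,r3:110
cycle 21: stall // r0:-1504,r1:Add2,r2:Add1,r3:110
cycle 22: CDB Add2=-3008; issue SUB r3<-Add2 // r0:-1504,r1:-3008,r2:Add1,r3:Add2
cycle 23: CDB Add3=-3008; issue MUL r0<-Mul1 // r0:Mul1,r1:-3008,r2:Add1,r3:Add2
cycle 24: - // r0:Mul1,r1:-3008,r2:Add1,r3:Add2

STATUS = TAG Add1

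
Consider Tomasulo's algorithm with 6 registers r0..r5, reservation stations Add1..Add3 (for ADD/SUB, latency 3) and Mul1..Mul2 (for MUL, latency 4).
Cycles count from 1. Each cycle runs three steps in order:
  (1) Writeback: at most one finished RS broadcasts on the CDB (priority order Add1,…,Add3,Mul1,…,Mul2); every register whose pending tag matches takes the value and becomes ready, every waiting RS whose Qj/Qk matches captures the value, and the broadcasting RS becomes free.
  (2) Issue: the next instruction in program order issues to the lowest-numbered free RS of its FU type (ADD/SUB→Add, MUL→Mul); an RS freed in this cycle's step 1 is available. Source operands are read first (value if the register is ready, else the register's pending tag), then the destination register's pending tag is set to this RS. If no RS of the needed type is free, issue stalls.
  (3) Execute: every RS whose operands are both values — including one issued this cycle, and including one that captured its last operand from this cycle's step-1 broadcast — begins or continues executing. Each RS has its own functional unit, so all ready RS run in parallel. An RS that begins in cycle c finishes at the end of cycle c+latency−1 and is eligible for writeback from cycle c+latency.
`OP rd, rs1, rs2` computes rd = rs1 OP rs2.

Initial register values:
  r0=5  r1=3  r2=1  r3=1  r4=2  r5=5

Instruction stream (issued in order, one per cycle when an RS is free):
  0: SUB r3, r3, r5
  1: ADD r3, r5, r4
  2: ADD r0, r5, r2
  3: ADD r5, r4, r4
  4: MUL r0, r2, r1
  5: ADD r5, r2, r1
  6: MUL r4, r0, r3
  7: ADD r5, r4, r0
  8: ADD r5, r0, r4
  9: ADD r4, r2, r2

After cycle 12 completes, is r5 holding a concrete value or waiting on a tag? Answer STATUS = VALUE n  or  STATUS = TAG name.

STATUS = TAG Add2

cycle 1: issue SUB r3<-Add1 // r0:5,r1:3,r2:1,r3:Add1,r4:2,r5:5
cycle 2: issue ADD r3<-Add2 // r0:5,r1:3,r2:1,r3:Add2,r4:2,r5:5
cycle 3: issue ADD r0<-Add3 // r0:Add3,r1:3,r2:1,r3:Add2,r4:2,r5:5
cycle 4: CDB Add1=-4; issue ADD r5<-Add1 // r0:Add3,r1:3,r2:1,r3:Add2,r4:2,r5:Add1
cycle 5: CDB Add2=7; issue MUL r0<-Mul1 // r0:Mul1,r1:3,r2:1,r3:7,r4:2,r5:Add1
cycle 6: CDB Add3=6; issue ADD r5<-Add2 // r0:Mul1,r1:3,r2:1,r3:7,r4:2,r5:Add2
cycle 7: CDB Add1=4; issue MUL r4<-Mul2 // r0:Mul1,r1:3,r2:1,r3:7,r4:Mul2,r5:Add2
cycle 8: issue ADD r5<-Add1 // r0:Mul1,r1:3,r2:1,r3:7,r4:Mul2,r5:Add1
cycle 9: CDB Add2=4; issue ADD r5<-Add2 // r0:Mul1,r1:3,r2:1,r3:7,r4:Mul2,r5:Add2
cycle 10: CDB Mul1=3; issue ADD r4<-Add3 // r0:3,r1:3,r2:1,r3:7,r4:Add3,r5:Add2
cycle 11: - // r0:3,r1:3,r2:1,r3:7,r4:Add3,r5:Add2
cycle 12: - // r0:3,r1:3,r2:1,r3:7,r4:Add3,r5:Add2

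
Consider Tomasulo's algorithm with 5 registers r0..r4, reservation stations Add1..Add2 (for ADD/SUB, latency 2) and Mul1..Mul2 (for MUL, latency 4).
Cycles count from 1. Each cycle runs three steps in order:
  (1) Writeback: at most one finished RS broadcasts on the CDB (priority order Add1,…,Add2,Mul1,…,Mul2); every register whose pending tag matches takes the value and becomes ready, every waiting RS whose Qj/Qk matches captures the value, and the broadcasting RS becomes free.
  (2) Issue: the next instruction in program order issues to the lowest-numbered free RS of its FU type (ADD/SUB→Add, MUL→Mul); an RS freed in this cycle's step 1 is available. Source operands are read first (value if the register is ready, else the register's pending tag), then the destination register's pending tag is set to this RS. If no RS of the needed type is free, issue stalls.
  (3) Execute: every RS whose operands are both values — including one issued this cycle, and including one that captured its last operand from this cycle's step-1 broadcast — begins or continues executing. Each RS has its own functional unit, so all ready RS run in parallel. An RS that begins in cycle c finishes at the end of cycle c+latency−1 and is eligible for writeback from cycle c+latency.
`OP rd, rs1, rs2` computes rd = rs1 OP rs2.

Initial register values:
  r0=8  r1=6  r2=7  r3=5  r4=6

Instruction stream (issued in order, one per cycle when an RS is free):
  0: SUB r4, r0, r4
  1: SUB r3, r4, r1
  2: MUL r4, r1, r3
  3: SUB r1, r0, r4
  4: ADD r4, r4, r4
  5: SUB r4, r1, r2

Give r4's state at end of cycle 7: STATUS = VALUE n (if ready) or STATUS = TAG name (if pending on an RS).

cycle 1: issue SUB r4<-Add1 // r0:8,r1:6,r2:7,r3:5,r4:Add1
cycle 2: issue SUB r3<-Add2 // r0:8,r1:6,r2:7,r3:Add2,r4:Add1
cycle 3: CDB Add1=2; issue MUL r4<-Mul1 // r0:8,r1:6,r2:7,r3:Add2,r4:Mul1
cycle 4: issue SUB r1<-Add1 // r0:8,r1:Add1,r2:7,r3:Add2,r4:Mul1
cycle 5: CDB Add2=-4; issue ADD r4<-Add2 // r0:8,r1:Add1,r2:7,r3:-4,r4:Add2
cycle 6: stall // r0:8,r1:Add1,r2:7,r3:-4,r4:Add2
cycle 7: stall // r0:8,r1:Add1,r2:7,r3:-4,r4:Add2

STATUS = TAG Add2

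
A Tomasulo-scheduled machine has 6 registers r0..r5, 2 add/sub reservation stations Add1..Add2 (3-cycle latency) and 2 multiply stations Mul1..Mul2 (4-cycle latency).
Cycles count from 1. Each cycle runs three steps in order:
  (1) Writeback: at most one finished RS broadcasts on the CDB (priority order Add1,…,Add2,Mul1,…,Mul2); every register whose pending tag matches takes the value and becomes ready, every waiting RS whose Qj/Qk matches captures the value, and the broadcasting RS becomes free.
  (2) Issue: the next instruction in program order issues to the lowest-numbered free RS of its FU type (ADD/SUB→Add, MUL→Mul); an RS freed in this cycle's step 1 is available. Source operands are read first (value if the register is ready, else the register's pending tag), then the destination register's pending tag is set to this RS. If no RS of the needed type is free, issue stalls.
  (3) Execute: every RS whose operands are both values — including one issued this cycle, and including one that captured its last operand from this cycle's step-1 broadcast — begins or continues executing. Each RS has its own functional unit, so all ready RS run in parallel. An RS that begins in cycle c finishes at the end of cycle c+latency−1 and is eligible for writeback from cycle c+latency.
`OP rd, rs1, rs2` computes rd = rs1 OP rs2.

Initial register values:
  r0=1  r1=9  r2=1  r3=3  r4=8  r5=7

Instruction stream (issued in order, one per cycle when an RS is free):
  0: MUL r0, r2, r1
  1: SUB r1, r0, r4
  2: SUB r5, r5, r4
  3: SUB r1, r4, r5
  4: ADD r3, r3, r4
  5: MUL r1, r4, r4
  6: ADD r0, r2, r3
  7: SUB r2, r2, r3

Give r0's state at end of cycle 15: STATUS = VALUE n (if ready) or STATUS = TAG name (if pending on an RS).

STATUS = VALUE 12

cycle 1: issue MUL r0<-Mul1 // r0:Mul1,r1:9,r2:1,r3:3,r4:8,r5:7
cycle 2: issue SUB r1<-Add1 // r0:Mul1,r1:Add1,r2:1,r3:3,r4:8,r5:7
cycle 3: issue SUB r5<-Add2 // r0:Mul1,r1:Add1,r2:1,r3:3,r4:8,r5:Add2
cycle 4: stall // r0:Mul1,r1:Add1,r2:1,r3:3,r4:8,r5:Add2
cycle 5: CDB Mul1=9; stall // r0:9,r1:Add1,r2:1,r3:3,r4:8,r5:Add2
cycle 6: CDB Add2=-1; issue SUB r1<-Add2 // r0:9,r1:Add2,r2:1,r3:3,r4:8,r5:-1
cycle 7: stall // r0:9,r1:Add2,r2:1,r3:3,r4:8,r5:-1
cycle 8: CDB Add1=1; issue ADD r3<-Add1 // r0:9,r1:Add2,r2:1,r3:Add1,r4:8,r5:-1
cycle 9: CDB Add2=9; issue MUL r1<-Mul1 // r0:9,r1:Mul1,r2:1,r3:Add1,r4:8,r5:-1
cycle 10: issue ADD r0<-Add2 // r0:Add2,r1:Mul1,r2:1,r3:Add1,r4:8,r5:-1
cycle 11: CDB Add1=11; issue SUB r2<-Add1 // r0:Add2,r1:Mul1,r2:Add1,r3:11,r4:8,r5:-1
cycle 12: - // r0:Add2,r1:Mul1,r2:Add1,r3:11,r4:8,r5:-1
cycle 13: CDB Mul1=64 // r0:Add2,r1:64,r2:Add1,r3:11,r4:8,r5:-1
cycle 14: CDB Add1=-10 // r0:Add2,r1:64,r2:-10,r3:11,r4:8,r5:-1
cycle 15: CDB Add2=12 // r0:12,r1:64,r2:-10,r3:11,r4:8,r5:-1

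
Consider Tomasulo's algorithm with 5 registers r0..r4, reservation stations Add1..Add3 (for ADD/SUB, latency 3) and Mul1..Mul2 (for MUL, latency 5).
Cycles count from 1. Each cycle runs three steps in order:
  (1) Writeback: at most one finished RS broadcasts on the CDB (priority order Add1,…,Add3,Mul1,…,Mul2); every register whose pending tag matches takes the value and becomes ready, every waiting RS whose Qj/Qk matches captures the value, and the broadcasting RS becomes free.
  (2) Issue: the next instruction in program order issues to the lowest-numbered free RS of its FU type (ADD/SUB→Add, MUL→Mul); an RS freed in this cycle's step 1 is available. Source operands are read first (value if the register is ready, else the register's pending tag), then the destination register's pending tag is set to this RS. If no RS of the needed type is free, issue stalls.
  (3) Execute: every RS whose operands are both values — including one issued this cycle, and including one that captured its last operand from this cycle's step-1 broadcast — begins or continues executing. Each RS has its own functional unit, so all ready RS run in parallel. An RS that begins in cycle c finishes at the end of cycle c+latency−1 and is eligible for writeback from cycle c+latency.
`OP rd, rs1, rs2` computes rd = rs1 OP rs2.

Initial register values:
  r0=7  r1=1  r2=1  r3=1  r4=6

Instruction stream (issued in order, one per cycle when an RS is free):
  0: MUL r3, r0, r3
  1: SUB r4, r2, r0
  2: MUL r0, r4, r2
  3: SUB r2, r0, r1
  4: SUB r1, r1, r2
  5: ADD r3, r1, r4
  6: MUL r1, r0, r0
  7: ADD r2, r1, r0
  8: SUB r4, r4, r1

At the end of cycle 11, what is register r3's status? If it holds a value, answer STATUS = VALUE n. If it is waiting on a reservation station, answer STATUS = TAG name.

c1: issue MUL r3<-Mul1 | r0:7,r1:1,r2:1,r3:Mul1,r4:6
c2: issue SUB r4<-Add1 | r0:7,r1:1,r2:1,r3:Mul1,r4:Add1
c3: issue MUL r0<-Mul2 | r0:Mul2,r1:1,r2:1,r3:Mul1,r4:Add1
c4: issue SUB r2<-Add2 | r0:Mul2,r1:1,r2:Add2,r3:Mul1,r4:Add1
c5: CDB Add1=-6; issue SUB r1<-Add1 | r0:Mul2,r1:Add1,r2:Add2,r3:Mul1,r4:-6
c6: CDB Mul1=7; issue ADD r3<-Add3 | r0:Mul2,r1:Add1,r2:Add2,r3:Add3,r4:-6
c7: issue MUL r1<-Mul1 | r0:Mul2,r1:Mul1,r2:Add2,r3:Add3,r4:-6
c8: stall | r0:Mul2,r1:Mul1,r2:Add2,r3:Add3,r4:-6
c9: stall | r0:Mul2,r1:Mul1,r2:Add2,r3:Add3,r4:-6
c10: CDB Mul2=-6; stall | r0:-6,r1:Mul1,r2:Add2,r3:Add3,r4:-6
c11: stall | r0:-6,r1:Mul1,r2:Add2,r3:Add3,r4:-6

STATUS = TAG Add3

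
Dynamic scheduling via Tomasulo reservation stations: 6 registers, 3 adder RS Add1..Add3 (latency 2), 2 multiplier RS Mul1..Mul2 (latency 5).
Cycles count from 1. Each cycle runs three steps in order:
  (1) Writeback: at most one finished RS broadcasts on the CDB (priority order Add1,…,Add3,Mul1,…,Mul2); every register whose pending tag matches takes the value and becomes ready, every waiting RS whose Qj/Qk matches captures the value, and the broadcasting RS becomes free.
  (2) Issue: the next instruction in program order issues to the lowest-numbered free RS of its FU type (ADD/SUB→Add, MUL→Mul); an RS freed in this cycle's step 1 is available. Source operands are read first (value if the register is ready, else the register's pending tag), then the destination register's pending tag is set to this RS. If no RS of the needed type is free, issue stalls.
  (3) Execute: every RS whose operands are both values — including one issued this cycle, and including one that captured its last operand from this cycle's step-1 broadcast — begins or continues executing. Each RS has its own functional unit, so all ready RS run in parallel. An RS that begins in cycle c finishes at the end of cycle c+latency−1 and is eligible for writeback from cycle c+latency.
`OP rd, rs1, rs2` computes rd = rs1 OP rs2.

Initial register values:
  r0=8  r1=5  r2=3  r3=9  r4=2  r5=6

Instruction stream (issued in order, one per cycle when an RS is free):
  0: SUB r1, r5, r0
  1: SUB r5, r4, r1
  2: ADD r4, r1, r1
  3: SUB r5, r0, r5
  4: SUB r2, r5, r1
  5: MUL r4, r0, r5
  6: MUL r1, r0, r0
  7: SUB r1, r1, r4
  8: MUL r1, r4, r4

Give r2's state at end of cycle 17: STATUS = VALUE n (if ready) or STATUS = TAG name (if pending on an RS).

  c1: issue SUB r1<-Add1  regs: r0:8,r1:Add1,r2:3,r3:9,r4:2,r5:6
  c2: issue SUB r5<-Add2  regs: r0:8,r1:Add1,r2:3,r3:9,r4:2,r5:Add2
  c3: CDB Add1=-2; issue ADD r4<-Add1  regs: r0:8,r1:-2,r2:3,r3:9,r4:Add1,r5:Add2
  c4: issue SUB r5<-Add3  regs: r0:8,r1:-2,r2:3,r3:9,r4:Add1,r5:Add3
  c5: CDB Add1=-4; issue SUB r2<-Add1  regs: r0:8,r1:-2,r2:Add1,r3:9,r4:-4,r5:Add3
  c6: CDB Add2=4; issue MUL r4<-Mul1  regs: r0:8,r1:-2,r2:Add1,r3:9,r4:Mul1,r5:Add3
  c7: issue MUL r1<-Mul2  regs: r0:8,r1:Mul2,r2:Add1,r3:9,r4:Mul1,r5:Add3
  c8: CDB Add3=4; issue SUB r1<-Add2  regs: r0:8,r1:Add2,r2:Add1,r3:9,r4:Mul1,r5:4
  c9: stall  regs: r0:8,r1:Add2,r2:Add1,r3:9,r4:Mul1,r5:4
  c10: CDB Add1=6; stall  regs: r0:8,r1:Add2,r2:6,r3:9,r4:Mul1,r5:4
  c11: stall  regs: r0:8,r1:Add2,r2:6,r3:9,r4:Mul1,r5:4
  c12: CDB Mul2=64; issue MUL r1<-Mul2  regs: r0:8,r1:Mul2,r2:6,r3:9,r4:Mul1,r5:4
  c13: CDB Mul1=32  regs: r0:8,r1:Mul2,r2:6,r3:9,r4:32,r5:4
  c14: -  regs: r0:8,r1:Mul2,r2:6,r3:9,r4:32,r5:4
  c15: CDB Add2=32  regs: r0:8,r1:Mul2,r2:6,r3:9,r4:32,r5:4
  c16: -  regs: r0:8,r1:Mul2,r2:6,r3:9,r4:32,r5:4
  c17: -  regs: r0:8,r1:Mul2,r2:6,r3:9,r4:32,r5:4

STATUS = VALUE 6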